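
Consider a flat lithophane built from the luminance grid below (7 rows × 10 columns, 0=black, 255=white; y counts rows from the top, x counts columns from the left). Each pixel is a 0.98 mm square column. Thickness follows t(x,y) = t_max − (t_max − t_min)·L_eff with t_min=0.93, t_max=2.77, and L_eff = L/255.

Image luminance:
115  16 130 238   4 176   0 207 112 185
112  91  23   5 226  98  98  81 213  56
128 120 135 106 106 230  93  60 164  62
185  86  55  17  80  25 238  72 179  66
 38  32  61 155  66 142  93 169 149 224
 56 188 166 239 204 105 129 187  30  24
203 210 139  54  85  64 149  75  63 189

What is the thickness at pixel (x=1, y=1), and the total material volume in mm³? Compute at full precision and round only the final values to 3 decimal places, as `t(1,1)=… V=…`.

t(1,1)=2.113 V=130.221

span = t_max - t_min = 2.77 - 0.93 = 1.840
L(1,1) = 91, L_eff = 91/255 = 0.356863
t(1,1) = 2.77 - 1.840·0.356863 = 2.113
Σt over all 7·10 pixels = 1728773/12750 ≈ 135.5900392
V = pitch²·Σt = 0.98²·1728773/12750 = 130.221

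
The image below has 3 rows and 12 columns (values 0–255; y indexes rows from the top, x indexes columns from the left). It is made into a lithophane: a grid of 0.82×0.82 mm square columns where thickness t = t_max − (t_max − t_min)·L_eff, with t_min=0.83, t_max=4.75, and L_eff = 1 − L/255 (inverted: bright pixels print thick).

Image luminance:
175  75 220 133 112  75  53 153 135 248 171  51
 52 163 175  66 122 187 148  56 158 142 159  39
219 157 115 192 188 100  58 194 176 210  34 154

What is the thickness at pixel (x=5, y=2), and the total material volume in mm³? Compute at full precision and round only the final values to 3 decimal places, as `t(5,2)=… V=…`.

t(5,2)=2.367 V=70.378

span = t_max - t_min = 4.75 - 0.83 = 3.920
L(5,2) = 100, L_eff = 1 - 100/255 = 0.607843 (inverted)
t(5,2) = 4.75 - 3.920·0.607843 = 2.367
Σt over all 3·12 pixels = 133451/1275 ≈ 104.6674510
V = pitch²·Σt = 0.82²·133451/1275 = 70.378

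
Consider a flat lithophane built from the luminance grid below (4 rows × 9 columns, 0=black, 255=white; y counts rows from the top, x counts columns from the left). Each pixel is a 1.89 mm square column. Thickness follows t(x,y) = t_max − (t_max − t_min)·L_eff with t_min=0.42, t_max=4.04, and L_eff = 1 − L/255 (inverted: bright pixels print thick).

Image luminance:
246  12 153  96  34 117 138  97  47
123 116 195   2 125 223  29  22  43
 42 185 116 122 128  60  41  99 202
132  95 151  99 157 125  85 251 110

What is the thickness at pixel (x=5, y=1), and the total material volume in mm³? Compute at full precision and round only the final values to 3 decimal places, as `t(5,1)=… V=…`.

span = t_max - t_min = 4.04 - 0.42 = 3.620
L(5,1) = 223, L_eff = 1 - 223/255 = 0.125490 (inverted)
t(5,1) = 4.04 - 3.620·0.125490 = 3.586
Σt over all 4·9 pixels = 460019/6375 ≈ 72.1598431
V = pitch²·Σt = 1.89²·460019/6375 = 257.762

t(5,1)=3.586 V=257.762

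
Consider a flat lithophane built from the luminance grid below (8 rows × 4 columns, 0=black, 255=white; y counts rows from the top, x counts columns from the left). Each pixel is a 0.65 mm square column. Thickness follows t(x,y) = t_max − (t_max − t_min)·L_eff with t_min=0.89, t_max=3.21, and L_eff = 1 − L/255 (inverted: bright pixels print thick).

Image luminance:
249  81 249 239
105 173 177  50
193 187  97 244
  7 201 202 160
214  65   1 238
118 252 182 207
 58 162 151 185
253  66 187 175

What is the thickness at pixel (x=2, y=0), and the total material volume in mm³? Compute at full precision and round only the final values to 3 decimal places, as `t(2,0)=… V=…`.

t(2,0)=3.155 V=31.744

span = t_max - t_min = 3.21 - 0.89 = 2.320
L(2,0) = 249, L_eff = 1 - 249/255 = 0.023529 (inverted)
t(2,0) = 3.21 - 2.320·0.023529 = 3.155
Σt over all 8·4 pixels = 478984/6375 ≈ 75.1347451
V = pitch²·Σt = 0.65²·478984/6375 = 31.744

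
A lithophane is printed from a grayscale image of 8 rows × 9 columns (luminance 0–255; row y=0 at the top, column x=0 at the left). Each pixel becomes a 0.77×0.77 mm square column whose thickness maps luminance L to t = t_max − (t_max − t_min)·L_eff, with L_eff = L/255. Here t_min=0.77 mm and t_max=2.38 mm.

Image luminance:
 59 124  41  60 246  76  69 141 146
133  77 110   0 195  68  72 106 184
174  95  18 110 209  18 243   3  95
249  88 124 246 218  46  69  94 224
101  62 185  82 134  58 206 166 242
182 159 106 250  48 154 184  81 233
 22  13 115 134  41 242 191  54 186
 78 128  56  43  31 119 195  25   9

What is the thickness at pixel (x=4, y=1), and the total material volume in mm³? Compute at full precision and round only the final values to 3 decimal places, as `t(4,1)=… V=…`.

t(4,1)=1.149 V=69.612

span = t_max - t_min = 2.38 - 0.77 = 1.610
L(4,1) = 195, L_eff = 195/255 = 0.764706
t(4,1) = 2.38 - 1.610·0.764706 = 1.149
Σt over all 8·9 pixels = 598787/5100 ≈ 117.4092157
V = pitch²·Σt = 0.77²·598787/5100 = 69.612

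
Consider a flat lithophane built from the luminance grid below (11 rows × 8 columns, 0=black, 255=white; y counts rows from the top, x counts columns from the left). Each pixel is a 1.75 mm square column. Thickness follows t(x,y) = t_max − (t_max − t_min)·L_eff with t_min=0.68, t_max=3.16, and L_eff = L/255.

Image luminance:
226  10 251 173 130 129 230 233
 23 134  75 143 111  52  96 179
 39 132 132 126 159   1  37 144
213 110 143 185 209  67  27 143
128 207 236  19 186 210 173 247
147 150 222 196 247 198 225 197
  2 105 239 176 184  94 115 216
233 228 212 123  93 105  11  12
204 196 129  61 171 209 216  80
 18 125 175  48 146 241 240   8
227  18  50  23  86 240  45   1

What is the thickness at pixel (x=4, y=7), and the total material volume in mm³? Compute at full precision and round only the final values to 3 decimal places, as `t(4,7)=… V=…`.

span = t_max - t_min = 3.16 - 0.68 = 2.480
L(4,7) = 93, L_eff = 93/255 = 0.364706
t(4,7) = 3.16 - 2.480·0.364706 = 2.256
Σt over all 11·8 pixels = 2398/15 ≈ 159.8666667
V = pitch²·Σt = 1.75²·2398/15 = 489.592

t(4,7)=2.256 V=489.592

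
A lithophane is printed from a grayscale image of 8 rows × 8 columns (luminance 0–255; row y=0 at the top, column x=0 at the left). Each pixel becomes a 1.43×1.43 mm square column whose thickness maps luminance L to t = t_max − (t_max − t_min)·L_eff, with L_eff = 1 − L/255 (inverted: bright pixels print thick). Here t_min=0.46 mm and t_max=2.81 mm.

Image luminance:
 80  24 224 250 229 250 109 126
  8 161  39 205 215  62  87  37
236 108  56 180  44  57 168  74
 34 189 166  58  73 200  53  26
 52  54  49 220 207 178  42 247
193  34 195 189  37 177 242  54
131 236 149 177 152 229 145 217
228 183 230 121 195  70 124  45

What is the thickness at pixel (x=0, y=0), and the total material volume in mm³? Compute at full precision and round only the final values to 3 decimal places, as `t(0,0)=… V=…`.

span = t_max - t_min = 2.81 - 0.46 = 2.350
L(0,0) = 80, L_eff = 1 - 80/255 = 0.686275 (inverted)
t(0,0) = 2.81 - 2.350·0.686275 = 1.197
Σt over all 8·8 pixels = 277877/2550 ≈ 108.9713725
V = pitch²·Σt = 1.43²·277877/2550 = 222.836

t(0,0)=1.197 V=222.836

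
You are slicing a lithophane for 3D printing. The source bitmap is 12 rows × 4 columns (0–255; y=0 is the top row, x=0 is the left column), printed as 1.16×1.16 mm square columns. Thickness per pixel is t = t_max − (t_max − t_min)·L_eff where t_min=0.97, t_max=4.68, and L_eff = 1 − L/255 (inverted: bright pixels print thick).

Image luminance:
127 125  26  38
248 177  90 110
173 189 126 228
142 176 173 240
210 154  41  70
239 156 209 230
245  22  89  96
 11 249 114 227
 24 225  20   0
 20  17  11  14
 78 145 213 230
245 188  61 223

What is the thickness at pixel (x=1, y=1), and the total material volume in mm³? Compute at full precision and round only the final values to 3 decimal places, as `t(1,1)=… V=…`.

span = t_max - t_min = 4.68 - 0.97 = 3.710
L(1,1) = 177, L_eff = 1 - 177/255 = 0.305882 (inverted)
t(1,1) = 4.68 - 3.710·0.305882 = 3.545
Σt over all 12·4 pixels = 896356/6375 ≈ 140.6048627
V = pitch²·Σt = 1.16²·896356/6375 = 189.198

t(1,1)=3.545 V=189.198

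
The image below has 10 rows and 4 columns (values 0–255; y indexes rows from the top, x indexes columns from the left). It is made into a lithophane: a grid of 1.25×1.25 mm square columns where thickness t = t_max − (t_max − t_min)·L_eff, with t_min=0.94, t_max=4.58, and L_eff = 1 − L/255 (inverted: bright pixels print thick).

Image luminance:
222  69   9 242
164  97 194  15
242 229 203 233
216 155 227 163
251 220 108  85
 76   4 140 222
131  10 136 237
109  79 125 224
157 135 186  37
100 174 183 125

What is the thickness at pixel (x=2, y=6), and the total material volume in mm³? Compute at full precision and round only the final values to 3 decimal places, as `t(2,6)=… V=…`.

span = t_max - t_min = 4.58 - 0.94 = 3.640
L(2,6) = 136, L_eff = 1 - 136/255 = 0.466667 (inverted)
t(2,6) = 4.58 - 3.640·0.466667 = 2.881
Σt over all 10·4 pixels = 259898/2125 ≈ 122.3049412
V = pitch²·Σt = 1.25²·259898/2125 = 191.101

t(2,6)=2.881 V=191.101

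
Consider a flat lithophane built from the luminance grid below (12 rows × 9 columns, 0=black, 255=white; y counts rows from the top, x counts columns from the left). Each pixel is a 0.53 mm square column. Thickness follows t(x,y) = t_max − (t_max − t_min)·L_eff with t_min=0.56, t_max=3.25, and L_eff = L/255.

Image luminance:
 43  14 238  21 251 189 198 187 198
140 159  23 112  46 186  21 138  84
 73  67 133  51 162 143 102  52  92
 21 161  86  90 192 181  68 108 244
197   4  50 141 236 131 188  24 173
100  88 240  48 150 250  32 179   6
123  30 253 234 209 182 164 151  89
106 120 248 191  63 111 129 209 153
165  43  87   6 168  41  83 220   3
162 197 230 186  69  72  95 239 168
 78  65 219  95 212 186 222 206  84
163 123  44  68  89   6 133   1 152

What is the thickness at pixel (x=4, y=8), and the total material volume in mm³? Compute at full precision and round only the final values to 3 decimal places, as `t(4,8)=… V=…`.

t(4,8)=1.478 V=58.130

span = t_max - t_min = 3.25 - 0.56 = 2.690
L(4,8) = 168, L_eff = 168/255 = 0.658824
t(4,8) = 3.25 - 2.690·0.658824 = 1.478
Σt over all 12·9 pixels = 439753/2125 ≈ 206.9425882
V = pitch²·Σt = 0.53²·439753/2125 = 58.130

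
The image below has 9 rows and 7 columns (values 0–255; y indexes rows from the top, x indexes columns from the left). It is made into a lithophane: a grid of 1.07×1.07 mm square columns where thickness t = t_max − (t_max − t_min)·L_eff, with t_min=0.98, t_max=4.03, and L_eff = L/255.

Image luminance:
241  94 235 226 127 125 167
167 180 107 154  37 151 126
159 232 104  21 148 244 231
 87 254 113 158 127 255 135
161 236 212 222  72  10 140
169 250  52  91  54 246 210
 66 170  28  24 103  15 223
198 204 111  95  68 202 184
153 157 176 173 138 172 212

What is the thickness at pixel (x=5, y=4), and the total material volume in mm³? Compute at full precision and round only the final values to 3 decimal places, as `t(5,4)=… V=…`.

span = t_max - t_min = 4.03 - 0.98 = 3.050
L(5,4) = 10, L_eff = 10/255 = 0.039216
t(5,4) = 4.03 - 3.050·0.039216 = 3.910
Σt over all 9·7 pixels = 240439/1700 ≈ 141.4347059
V = pitch²·Σt = 1.07²·240439/1700 = 161.929

t(5,4)=3.910 V=161.929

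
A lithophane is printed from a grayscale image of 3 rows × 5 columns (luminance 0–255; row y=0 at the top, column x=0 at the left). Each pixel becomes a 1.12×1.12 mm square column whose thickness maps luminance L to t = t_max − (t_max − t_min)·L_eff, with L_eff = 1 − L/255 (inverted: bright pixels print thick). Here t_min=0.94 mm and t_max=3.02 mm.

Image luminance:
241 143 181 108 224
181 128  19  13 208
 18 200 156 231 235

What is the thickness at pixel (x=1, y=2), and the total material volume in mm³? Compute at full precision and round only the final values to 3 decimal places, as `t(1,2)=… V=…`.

t(1,2)=2.571 V=41.077

span = t_max - t_min = 3.02 - 0.94 = 2.080
L(1,2) = 200, L_eff = 1 - 200/255 = 0.215686 (inverted)
t(1,2) = 3.02 - 2.080·0.215686 = 2.571
Σt over all 3·5 pixels = 139173/4250 ≈ 32.7465882
V = pitch²·Σt = 1.12²·139173/4250 = 41.077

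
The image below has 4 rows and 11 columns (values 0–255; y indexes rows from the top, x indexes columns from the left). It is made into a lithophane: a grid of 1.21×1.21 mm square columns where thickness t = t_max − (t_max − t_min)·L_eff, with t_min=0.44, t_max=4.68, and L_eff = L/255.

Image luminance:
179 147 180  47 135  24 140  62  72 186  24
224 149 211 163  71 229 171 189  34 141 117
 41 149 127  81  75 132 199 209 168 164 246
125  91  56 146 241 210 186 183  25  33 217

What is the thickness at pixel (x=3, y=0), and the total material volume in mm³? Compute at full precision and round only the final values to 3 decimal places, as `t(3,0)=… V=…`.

t(3,0)=3.899 V=155.446

span = t_max - t_min = 4.68 - 0.44 = 4.240
L(3,0) = 47, L_eff = 47/255 = 0.184314
t(3,0) = 4.68 - 4.240·0.184314 = 3.899
Σt over all 4·11 pixels = 676846/6375 ≈ 106.1719216
V = pitch²·Σt = 1.21²·676846/6375 = 155.446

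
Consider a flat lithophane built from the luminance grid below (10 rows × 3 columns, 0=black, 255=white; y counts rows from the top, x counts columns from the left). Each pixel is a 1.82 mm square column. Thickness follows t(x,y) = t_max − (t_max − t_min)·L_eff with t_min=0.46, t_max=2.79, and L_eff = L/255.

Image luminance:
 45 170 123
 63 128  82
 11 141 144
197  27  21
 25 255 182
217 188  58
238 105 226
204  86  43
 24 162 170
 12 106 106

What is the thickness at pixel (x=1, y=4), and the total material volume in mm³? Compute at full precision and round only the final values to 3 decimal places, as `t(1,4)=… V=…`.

span = t_max - t_min = 2.79 - 0.46 = 2.330
L(1,4) = 255, L_eff = 255/255 = 1.000000
t(1,4) = 2.79 - 2.330·1.000000 = 0.460
Σt over all 10·3 pixels = 1305103/25500 ≈ 51.1805098
V = pitch²·Σt = 1.82²·1305103/25500 = 169.530

t(1,4)=0.460 V=169.530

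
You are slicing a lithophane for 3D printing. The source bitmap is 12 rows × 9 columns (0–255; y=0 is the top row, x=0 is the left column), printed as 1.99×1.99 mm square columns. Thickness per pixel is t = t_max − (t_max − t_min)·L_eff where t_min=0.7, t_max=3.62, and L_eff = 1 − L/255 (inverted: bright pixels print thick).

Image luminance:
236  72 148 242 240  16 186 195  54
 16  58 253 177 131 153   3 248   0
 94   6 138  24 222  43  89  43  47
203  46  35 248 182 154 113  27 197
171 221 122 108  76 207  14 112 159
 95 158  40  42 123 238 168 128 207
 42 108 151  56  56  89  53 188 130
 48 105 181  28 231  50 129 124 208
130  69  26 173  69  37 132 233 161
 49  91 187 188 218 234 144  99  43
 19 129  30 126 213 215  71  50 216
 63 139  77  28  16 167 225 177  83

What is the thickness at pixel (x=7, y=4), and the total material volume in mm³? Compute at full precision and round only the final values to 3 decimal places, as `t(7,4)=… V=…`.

t(7,4)=1.983 V=890.346

span = t_max - t_min = 3.62 - 0.7 = 2.920
L(7,4) = 112, L_eff = 1 - 112/255 = 0.560784 (inverted)
t(7,4) = 3.62 - 2.920·0.560784 = 1.983
Σt over all 12·9 pixels = 477762/2125 ≈ 224.8291765
V = pitch²·Σt = 1.99²·477762/2125 = 890.346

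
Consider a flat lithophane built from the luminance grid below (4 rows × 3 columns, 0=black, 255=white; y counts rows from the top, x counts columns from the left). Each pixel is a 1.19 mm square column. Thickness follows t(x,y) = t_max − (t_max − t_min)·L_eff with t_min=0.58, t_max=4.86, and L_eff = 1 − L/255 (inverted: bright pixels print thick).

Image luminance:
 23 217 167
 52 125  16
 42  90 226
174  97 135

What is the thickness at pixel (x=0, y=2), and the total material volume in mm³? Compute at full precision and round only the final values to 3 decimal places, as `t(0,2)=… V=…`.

t(0,2)=1.285 V=42.276

span = t_max - t_min = 4.86 - 0.58 = 4.280
L(0,2) = 42, L_eff = 1 - 42/255 = 0.835294 (inverted)
t(0,2) = 4.86 - 4.280·0.835294 = 1.285
Σt over all 4·3 pixels = 190318/6375 ≈ 29.8538039
V = pitch²·Σt = 1.19²·190318/6375 = 42.276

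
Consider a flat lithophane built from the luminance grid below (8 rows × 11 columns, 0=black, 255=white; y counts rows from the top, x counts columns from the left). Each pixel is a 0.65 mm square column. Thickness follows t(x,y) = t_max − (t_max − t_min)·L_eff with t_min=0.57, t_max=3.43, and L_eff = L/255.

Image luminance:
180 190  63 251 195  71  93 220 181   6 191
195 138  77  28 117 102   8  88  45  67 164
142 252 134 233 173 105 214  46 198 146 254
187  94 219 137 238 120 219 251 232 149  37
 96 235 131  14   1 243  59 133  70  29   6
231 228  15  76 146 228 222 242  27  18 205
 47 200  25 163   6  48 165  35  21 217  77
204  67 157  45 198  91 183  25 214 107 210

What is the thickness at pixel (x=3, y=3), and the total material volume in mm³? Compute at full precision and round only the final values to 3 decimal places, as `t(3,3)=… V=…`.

span = t_max - t_min = 3.43 - 0.57 = 2.860
L(3,3) = 137, L_eff = 137/255 = 0.537255
t(3,3) = 3.43 - 2.860·0.537255 = 1.893
Σt over all 8·11 pixels = 72941/425 ≈ 171.6258824
V = pitch²·Σt = 0.65²·72941/425 = 72.512

t(3,3)=1.893 V=72.512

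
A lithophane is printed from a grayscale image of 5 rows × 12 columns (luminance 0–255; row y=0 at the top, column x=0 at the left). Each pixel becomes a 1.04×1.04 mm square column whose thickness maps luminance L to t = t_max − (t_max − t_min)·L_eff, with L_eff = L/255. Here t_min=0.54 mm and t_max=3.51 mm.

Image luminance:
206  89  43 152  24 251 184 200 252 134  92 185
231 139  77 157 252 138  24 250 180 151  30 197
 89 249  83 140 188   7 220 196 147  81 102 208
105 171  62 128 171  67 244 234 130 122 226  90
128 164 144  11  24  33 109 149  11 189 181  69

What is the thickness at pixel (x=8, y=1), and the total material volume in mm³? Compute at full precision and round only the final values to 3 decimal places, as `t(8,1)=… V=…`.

span = t_max - t_min = 3.51 - 0.54 = 2.970
L(8,1) = 180, L_eff = 180/255 = 0.705882
t(8,1) = 3.51 - 2.970·0.705882 = 1.414
Σt over all 5·12 pixels = 96741/850 ≈ 113.8129412
V = pitch²·Σt = 1.04²·96741/850 = 123.100

t(8,1)=1.414 V=123.100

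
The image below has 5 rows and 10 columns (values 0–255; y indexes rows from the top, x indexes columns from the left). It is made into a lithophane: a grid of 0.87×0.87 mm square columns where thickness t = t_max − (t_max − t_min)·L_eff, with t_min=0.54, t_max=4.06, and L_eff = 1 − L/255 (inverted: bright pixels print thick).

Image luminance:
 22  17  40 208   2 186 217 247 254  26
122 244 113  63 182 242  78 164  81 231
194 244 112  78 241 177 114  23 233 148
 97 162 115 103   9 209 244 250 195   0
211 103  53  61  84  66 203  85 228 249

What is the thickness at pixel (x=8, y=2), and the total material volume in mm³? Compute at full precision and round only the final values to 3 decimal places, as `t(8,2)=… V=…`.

t(8,2)=3.756 V=93.887

span = t_max - t_min = 4.06 - 0.54 = 3.520
L(8,2) = 233, L_eff = 1 - 233/255 = 0.086275 (inverted)
t(8,2) = 4.06 - 3.520·0.086275 = 3.756
Σt over all 5·10 pixels = 158153/1275 ≈ 124.0415686
V = pitch²·Σt = 0.87²·158153/1275 = 93.887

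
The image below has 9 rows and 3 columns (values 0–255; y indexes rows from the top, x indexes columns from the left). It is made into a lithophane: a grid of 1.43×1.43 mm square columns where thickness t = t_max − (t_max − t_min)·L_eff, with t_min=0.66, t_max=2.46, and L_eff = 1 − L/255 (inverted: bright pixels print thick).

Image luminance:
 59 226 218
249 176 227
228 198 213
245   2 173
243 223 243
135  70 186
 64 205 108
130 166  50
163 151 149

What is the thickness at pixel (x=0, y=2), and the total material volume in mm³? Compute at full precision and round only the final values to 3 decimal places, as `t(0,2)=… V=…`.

t(0,2)=2.269 V=101.396

span = t_max - t_min = 2.46 - 0.66 = 1.800
L(0,2) = 228, L_eff = 1 - 228/255 = 0.105882 (inverted)
t(0,2) = 2.46 - 1.800·0.105882 = 2.269
Σt over all 9·3 pixels = 42147/850 ≈ 49.5847059
V = pitch²·Σt = 1.43²·42147/850 = 101.396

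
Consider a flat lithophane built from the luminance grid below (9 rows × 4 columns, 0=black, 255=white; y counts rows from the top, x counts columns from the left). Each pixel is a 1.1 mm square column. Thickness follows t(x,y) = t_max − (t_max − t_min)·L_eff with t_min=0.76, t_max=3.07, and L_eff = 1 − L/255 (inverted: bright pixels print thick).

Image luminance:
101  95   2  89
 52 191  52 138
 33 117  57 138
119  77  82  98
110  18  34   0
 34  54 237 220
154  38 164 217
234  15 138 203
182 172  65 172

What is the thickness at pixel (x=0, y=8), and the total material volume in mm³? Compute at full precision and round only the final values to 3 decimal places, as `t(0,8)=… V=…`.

t(0,8)=2.409 V=75.876

span = t_max - t_min = 3.07 - 0.76 = 2.310
L(0,8) = 182, L_eff = 1 - 182/255 = 0.286275 (inverted)
t(0,8) = 3.07 - 2.310·0.286275 = 2.409
Σt over all 9·4 pixels = 266507/4250 ≈ 62.7075294
V = pitch²·Σt = 1.1²·266507/4250 = 75.876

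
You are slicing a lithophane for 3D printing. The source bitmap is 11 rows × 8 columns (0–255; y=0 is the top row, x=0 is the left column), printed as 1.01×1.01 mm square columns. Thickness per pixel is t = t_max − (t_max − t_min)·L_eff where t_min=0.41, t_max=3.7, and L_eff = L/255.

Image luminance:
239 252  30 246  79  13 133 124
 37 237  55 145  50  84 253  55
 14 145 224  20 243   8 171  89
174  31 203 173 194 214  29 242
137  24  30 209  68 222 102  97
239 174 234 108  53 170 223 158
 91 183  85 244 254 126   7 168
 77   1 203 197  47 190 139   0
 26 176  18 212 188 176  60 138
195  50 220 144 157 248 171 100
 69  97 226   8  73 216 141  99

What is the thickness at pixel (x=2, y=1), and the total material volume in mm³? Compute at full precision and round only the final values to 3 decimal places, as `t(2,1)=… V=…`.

t(2,1)=2.990 V=178.500

span = t_max - t_min = 3.7 - 0.41 = 3.290
L(2,1) = 55, L_eff = 55/255 = 0.215686
t(2,1) = 3.7 - 3.290·0.215686 = 2.990
Σt over all 11·8 pixels = 2231027/12750 ≈ 174.9825098
V = pitch²·Σt = 1.01²·2231027/12750 = 178.500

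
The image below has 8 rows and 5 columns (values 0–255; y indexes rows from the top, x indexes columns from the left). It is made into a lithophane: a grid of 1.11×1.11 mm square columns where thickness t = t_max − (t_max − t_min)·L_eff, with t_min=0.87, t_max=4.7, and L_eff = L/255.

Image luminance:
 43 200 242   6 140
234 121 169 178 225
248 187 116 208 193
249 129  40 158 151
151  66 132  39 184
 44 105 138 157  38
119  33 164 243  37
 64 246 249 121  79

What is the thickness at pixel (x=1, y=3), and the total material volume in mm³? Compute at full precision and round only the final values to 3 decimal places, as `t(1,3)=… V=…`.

t(1,3)=2.762 V=127.152

span = t_max - t_min = 4.7 - 0.87 = 3.830
L(1,3) = 129, L_eff = 129/255 = 0.505882
t(1,3) = 4.7 - 3.830·0.505882 = 2.762
Σt over all 8·5 pixels = 438597/4250 ≈ 103.1992941
V = pitch²·Σt = 1.11²·438597/4250 = 127.152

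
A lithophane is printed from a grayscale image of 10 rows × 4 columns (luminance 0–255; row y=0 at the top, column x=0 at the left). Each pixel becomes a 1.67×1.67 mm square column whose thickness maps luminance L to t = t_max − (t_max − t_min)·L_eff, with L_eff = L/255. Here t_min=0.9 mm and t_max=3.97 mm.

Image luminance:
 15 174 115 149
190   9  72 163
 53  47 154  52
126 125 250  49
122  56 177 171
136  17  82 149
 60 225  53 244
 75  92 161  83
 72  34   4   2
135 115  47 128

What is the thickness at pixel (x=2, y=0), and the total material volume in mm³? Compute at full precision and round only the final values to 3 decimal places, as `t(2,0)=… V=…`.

span = t_max - t_min = 3.97 - 0.9 = 3.070
L(2,0) = 115, L_eff = 115/255 = 0.450980
t(2,0) = 3.97 - 3.070·0.450980 = 2.585
Σt over all 10·4 pixels = 2765219/25500 ≈ 108.4399608
V = pitch²·Σt = 1.67²·2765219/25500 = 302.428

t(2,0)=2.585 V=302.428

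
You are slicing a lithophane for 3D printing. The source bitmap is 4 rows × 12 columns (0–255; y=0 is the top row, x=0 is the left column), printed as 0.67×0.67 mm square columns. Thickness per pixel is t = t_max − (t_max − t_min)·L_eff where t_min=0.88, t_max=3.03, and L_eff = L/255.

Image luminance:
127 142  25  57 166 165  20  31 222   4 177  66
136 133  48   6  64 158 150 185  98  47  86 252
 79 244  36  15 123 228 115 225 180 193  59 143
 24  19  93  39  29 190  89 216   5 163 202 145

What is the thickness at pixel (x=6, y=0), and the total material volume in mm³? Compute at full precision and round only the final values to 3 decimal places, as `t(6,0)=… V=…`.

t(6,0)=2.861 V=44.778

span = t_max - t_min = 3.03 - 0.88 = 2.150
L(6,0) = 20, L_eff = 20/255 = 0.078431
t(6,0) = 3.03 - 2.150·0.078431 = 2.861
Σt over all 4·12 pixels = 508727/5100 ≈ 99.7503922
V = pitch²·Σt = 0.67²·508727/5100 = 44.778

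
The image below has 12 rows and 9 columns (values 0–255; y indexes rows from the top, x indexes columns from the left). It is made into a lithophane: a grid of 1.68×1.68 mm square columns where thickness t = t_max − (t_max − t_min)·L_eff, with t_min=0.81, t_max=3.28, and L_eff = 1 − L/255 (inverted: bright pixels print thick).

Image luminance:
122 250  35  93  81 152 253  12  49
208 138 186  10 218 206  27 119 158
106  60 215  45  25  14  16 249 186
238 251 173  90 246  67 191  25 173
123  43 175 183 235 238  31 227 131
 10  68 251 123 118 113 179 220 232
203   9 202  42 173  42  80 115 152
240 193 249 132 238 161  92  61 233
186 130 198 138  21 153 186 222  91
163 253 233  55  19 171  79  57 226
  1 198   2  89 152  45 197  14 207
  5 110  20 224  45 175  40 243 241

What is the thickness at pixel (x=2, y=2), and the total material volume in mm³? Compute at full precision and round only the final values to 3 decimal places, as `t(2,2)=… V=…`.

span = t_max - t_min = 3.28 - 0.81 = 2.470
L(2,2) = 215, L_eff = 1 - 215/255 = 0.156863 (inverted)
t(2,2) = 3.28 - 2.470·0.156863 = 2.893
Σt over all 12·9 pixels = 5835211/25500 ≈ 228.8318039
V = pitch²·Σt = 1.68²·5835211/25500 = 645.855

t(2,2)=2.893 V=645.855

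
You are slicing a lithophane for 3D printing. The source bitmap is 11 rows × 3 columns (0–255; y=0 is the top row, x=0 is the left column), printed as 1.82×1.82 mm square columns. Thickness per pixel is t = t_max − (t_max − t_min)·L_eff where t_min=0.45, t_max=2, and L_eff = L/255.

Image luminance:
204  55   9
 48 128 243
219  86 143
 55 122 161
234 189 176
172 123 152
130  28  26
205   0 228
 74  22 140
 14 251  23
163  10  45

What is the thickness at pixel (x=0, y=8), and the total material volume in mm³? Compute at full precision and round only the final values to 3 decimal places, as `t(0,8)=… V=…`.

t(0,8)=1.550 V=140.538

span = t_max - t_min = 2 - 0.45 = 1.550
L(0,8) = 74, L_eff = 74/255 = 0.290196
t(0,8) = 2 - 1.550·0.290196 = 1.550
Σt over all 11·3 pixels = 108191/2550 ≈ 42.4278431
V = pitch²·Σt = 1.82²·108191/2550 = 140.538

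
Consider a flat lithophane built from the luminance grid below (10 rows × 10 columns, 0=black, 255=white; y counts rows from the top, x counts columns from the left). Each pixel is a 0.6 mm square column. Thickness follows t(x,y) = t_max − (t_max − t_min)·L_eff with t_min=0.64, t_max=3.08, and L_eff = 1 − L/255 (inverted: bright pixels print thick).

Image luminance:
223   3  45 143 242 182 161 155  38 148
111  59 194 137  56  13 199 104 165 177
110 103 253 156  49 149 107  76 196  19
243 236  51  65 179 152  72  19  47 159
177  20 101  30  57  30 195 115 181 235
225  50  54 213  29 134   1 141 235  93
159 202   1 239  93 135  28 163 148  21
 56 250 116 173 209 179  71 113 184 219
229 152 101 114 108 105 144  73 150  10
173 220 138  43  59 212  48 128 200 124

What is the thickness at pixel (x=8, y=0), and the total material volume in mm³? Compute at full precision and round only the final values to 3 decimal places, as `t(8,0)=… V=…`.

span = t_max - t_min = 3.08 - 0.64 = 2.440
L(8,0) = 38, L_eff = 1 - 38/255 = 0.850980 (inverted)
t(8,0) = 3.08 - 2.440·0.850980 = 1.004
Σt over all 10·10 pixels = 1176722/6375 ≈ 184.5838431
V = pitch²·Σt = 0.6²·1176722/6375 = 66.450

t(8,0)=1.004 V=66.450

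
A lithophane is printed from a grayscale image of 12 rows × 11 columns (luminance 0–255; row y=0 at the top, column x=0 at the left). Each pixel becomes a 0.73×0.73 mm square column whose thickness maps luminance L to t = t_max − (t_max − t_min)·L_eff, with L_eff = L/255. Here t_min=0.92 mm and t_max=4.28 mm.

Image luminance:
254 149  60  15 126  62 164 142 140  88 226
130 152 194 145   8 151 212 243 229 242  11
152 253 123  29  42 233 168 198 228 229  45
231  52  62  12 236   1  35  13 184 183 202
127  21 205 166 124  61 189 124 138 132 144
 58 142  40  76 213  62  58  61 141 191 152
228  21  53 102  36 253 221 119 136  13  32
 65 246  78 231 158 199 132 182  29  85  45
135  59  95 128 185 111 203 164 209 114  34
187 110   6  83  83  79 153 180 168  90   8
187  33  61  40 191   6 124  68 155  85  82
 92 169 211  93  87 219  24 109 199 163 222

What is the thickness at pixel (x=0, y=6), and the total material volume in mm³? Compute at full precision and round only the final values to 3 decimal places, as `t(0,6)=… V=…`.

span = t_max - t_min = 4.28 - 0.92 = 3.360
L(0,6) = 228, L_eff = 228/255 = 0.894118
t(0,6) = 4.28 - 3.360·0.894118 = 1.276
Σt over all 12·11 pixels = 737224/2125 ≈ 346.9289412
V = pitch²·Σt = 0.73²·737224/2125 = 184.878

t(0,6)=1.276 V=184.878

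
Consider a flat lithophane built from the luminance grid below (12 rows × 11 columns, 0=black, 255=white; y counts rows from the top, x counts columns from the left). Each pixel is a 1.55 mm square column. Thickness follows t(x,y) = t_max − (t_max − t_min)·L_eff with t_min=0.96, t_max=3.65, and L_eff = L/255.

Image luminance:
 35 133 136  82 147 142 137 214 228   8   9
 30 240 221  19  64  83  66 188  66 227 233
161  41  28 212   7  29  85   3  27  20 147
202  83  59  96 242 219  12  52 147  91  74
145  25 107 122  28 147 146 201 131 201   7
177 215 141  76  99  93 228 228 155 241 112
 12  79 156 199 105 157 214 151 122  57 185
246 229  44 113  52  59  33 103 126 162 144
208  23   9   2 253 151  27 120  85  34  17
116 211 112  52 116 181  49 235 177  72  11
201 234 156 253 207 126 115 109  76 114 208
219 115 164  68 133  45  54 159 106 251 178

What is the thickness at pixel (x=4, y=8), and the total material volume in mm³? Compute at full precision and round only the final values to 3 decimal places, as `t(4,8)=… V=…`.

t(4,8)=0.981 V=750.246

span = t_max - t_min = 3.65 - 0.96 = 2.690
L(4,8) = 253, L_eff = 253/255 = 0.992157
t(4,8) = 3.65 - 2.690·0.992157 = 0.981
Σt over all 12·11 pixels = 796307/2550 ≈ 312.2772549
V = pitch²·Σt = 1.55²·796307/2550 = 750.246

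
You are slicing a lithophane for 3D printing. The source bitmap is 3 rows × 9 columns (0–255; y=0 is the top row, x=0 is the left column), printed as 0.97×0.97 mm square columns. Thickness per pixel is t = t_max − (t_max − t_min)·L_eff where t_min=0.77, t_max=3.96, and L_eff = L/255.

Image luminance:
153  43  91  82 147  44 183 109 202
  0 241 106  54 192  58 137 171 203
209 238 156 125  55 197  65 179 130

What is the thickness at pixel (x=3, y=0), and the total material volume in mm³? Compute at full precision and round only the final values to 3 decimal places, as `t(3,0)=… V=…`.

t(3,0)=2.934 V=58.580

span = t_max - t_min = 3.96 - 0.77 = 3.190
L(3,0) = 82, L_eff = 82/255 = 0.321569
t(3,0) = 3.96 - 3.190·0.321569 = 2.934
Σt over all 3·9 pixels = 62.26
V = pitch²·Σt = 0.97²·62.26 = 58.580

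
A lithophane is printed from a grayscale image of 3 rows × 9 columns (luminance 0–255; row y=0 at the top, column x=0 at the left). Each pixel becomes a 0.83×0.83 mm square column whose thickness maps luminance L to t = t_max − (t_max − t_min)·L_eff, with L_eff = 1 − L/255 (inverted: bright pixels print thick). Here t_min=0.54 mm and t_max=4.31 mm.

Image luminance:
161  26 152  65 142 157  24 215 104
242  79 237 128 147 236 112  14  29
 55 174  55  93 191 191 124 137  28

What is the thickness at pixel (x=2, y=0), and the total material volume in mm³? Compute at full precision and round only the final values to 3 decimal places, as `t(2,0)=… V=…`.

span = t_max - t_min = 4.31 - 0.54 = 3.770
L(2,0) = 152, L_eff = 1 - 152/255 = 0.403922 (inverted)
t(2,0) = 4.31 - 3.770·0.403922 = 2.787
Σt over all 3·9 pixels = 135223/2125 ≈ 63.6343529
V = pitch²·Σt = 0.83²·135223/2125 = 43.838

t(2,0)=2.787 V=43.838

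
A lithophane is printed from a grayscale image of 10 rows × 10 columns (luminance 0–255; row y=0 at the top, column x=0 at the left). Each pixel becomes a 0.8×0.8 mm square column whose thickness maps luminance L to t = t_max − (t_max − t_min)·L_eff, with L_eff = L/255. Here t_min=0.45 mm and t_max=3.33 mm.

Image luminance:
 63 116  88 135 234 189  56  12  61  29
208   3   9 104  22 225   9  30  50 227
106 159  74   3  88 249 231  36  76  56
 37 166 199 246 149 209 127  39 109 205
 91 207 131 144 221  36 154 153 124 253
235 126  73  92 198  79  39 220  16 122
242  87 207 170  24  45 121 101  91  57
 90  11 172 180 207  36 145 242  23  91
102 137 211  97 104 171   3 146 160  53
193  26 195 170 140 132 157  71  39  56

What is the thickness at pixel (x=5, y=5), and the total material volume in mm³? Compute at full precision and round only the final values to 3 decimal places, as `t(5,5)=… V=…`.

t(5,5)=2.438 V=127.444

span = t_max - t_min = 3.33 - 0.45 = 2.880
L(5,5) = 79, L_eff = 79/255 = 0.309804
t(5,5) = 3.33 - 2.880·0.309804 = 2.438
Σt over all 10·10 pixels = 423153/2125 ≈ 199.1308235
V = pitch²·Σt = 0.8²·423153/2125 = 127.444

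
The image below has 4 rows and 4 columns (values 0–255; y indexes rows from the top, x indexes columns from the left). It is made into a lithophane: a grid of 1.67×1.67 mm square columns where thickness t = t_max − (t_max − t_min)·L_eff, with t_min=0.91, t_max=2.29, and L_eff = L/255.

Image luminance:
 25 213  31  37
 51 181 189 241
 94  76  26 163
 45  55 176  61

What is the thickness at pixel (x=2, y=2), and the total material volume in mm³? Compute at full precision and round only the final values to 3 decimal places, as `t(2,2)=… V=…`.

span = t_max - t_min = 2.29 - 0.91 = 1.380
L(2,2) = 26, L_eff = 26/255 = 0.101961
t(2,2) = 2.29 - 1.380·0.101961 = 2.149
Σt over all 4·4 pixels = 58724/2125 ≈ 27.6348235
V = pitch²·Σt = 1.67²·58724/2125 = 77.071

t(2,2)=2.149 V=77.071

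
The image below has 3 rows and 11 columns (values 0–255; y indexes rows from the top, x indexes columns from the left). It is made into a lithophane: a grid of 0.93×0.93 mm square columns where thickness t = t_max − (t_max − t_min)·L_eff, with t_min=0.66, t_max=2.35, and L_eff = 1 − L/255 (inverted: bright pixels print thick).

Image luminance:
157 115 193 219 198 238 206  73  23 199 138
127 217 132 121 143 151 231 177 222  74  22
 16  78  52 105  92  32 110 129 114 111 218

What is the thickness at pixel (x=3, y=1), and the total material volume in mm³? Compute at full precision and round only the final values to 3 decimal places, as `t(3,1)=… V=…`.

span = t_max - t_min = 2.35 - 0.66 = 1.690
L(3,1) = 121, L_eff = 1 - 121/255 = 0.525490 (inverted)
t(3,1) = 2.35 - 1.690·0.525490 = 1.462
Σt over all 3·11 pixels = 1304567/25500 ≈ 51.1594902
V = pitch²·Σt = 0.93²·1304567/25500 = 44.248

t(3,1)=1.462 V=44.248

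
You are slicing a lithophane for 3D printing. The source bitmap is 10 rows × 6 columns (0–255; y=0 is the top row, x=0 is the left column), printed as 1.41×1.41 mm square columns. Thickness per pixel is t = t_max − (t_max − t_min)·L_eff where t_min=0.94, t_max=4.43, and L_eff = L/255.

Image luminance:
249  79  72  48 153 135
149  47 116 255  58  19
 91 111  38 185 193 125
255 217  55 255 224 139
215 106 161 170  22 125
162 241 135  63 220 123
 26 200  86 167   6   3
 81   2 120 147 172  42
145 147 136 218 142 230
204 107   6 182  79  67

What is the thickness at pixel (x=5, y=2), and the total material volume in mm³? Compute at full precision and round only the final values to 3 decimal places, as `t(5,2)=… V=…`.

span = t_max - t_min = 4.43 - 0.94 = 3.490
L(5,2) = 125, L_eff = 125/255 = 0.490196
t(5,2) = 4.43 - 3.490·0.490196 = 2.719
Σt over all 10·6 pixels = 2040763/12750 ≈ 160.0598431
V = pitch²·Σt = 1.41²·2040763/12750 = 318.215

t(5,2)=2.719 V=318.215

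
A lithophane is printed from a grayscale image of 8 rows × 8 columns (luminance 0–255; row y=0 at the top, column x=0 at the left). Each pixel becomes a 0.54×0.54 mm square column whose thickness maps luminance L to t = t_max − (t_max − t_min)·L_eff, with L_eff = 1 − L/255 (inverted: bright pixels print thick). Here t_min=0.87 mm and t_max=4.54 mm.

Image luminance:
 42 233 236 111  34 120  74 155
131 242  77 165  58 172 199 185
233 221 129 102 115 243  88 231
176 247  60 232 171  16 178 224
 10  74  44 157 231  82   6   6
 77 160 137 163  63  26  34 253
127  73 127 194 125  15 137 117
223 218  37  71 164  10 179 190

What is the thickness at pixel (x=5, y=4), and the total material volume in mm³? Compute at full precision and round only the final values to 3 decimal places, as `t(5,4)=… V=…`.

span = t_max - t_min = 4.54 - 0.87 = 3.670
L(5,4) = 82, L_eff = 1 - 82/255 = 0.678431 (inverted)
t(5,4) = 4.54 - 3.670·0.678431 = 2.050
Σt over all 8·8 pixels = 30091/170 ≈ 177.0058824
V = pitch²·Σt = 0.54²·30091/170 = 51.615

t(5,4)=2.050 V=51.615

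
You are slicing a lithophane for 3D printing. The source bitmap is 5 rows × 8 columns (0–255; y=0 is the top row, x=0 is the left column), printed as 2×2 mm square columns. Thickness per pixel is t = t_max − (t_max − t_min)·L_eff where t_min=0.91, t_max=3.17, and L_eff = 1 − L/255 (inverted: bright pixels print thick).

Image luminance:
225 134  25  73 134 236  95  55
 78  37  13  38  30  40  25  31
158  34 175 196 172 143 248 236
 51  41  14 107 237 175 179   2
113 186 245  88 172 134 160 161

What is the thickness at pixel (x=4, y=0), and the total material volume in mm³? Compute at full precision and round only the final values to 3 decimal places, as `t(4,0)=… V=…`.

t(4,0)=2.098 V=312.078

span = t_max - t_min = 3.17 - 0.91 = 2.260
L(4,0) = 134, L_eff = 1 - 134/255 = 0.474510 (inverted)
t(4,0) = 3.17 - 2.260·0.474510 = 2.098
Σt over all 5·8 pixels = 497374/6375 ≈ 78.0194510
V = pitch²·Σt = 2²·497374/6375 = 312.078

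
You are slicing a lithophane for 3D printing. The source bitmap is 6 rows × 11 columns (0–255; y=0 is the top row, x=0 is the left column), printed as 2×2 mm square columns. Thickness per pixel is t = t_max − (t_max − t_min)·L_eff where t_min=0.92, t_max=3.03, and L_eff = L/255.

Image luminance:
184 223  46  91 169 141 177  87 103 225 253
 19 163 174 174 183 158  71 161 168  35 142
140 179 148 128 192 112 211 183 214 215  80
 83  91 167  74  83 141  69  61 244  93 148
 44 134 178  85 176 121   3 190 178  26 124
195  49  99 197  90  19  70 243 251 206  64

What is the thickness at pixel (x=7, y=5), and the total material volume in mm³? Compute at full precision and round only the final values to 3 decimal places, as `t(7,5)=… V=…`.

t(7,5)=1.019 V=503.858

span = t_max - t_min = 3.03 - 0.92 = 2.110
L(7,5) = 243, L_eff = 243/255 = 0.952941
t(7,5) = 3.03 - 2.110·0.952941 = 1.019
Σt over all 6·11 pixels = 642419/5100 ≈ 125.9645098
V = pitch²·Σt = 2²·642419/5100 = 503.858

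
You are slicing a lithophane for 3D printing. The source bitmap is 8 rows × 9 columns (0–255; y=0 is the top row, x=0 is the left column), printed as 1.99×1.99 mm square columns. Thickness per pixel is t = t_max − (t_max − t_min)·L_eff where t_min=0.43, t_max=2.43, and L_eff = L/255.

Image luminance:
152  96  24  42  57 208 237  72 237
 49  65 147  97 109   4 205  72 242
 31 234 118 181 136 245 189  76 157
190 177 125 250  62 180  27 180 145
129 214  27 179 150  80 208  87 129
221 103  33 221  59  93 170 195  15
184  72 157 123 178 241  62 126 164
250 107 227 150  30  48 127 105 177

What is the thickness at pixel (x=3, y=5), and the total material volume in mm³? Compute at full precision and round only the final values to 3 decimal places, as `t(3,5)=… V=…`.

span = t_max - t_min = 2.43 - 0.43 = 2.000
L(3,5) = 221, L_eff = 221/255 = 0.866667
t(3,5) = 2.43 - 2.000·0.866667 = 0.697
Σt over all 8·9 pixels = 126484/1275 ≈ 99.2031373
V = pitch²·Σt = 1.99²·126484/1275 = 392.854

t(3,5)=0.697 V=392.854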